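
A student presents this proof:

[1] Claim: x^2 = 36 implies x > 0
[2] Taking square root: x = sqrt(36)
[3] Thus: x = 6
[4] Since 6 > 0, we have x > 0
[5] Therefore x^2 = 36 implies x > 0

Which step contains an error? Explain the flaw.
Step 2: Taking square root: x = sqrt(36)

Step 2 takes the square root and assumes the positive root only. The equation x^2 = 36 actually has two solutions: x = 6 and x = -6. The proof silently assumes x > 0 without justification, then uses this assumption to conclude x > 0, which is circular. The counterexample x = -6 shows the claim is false.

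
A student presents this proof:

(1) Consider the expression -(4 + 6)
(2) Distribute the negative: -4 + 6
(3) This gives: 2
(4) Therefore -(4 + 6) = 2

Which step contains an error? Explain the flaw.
Step 2: Distribute the negative: -4 + 6

Step 2 incorrectly distributes the negative sign. The correct distribution is -(4 + 6) = -4 - 6 = -10. The negative must be applied to both terms, not just the first. The error treats -(4 + 6) as -4 + 6, which equals 2 instead of -10.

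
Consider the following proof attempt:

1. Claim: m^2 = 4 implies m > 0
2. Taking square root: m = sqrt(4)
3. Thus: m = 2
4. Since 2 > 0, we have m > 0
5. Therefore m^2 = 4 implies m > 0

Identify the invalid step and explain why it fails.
Step 2: Taking square root: m = sqrt(4)

Step 2 takes the square root and assumes the positive root only. The equation m^2 = 4 actually has two solutions: m = 2 and m = -2. The proof silently assumes m > 0 without justification, then uses this assumption to conclude m > 0, which is circular. The counterexample m = -2 shows the claim is false.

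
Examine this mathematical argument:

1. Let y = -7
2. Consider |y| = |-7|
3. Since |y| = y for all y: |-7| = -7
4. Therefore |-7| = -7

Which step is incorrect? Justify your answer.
Step 3: Since |y| = y for all y: |-7| = -7

Step 3 incorrectly states that |y| = y for all y. The correct definition is |y| = y when y >= 0, and |y| = -y when y < 0. Since -7 < 0, we have |-7| = -(-7) = 7, not -7.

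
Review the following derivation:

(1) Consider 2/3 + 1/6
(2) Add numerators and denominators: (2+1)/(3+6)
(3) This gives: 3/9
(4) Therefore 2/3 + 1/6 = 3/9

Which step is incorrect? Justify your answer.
Step 2: Add numerators and denominators: (2+1)/(3+6)

Step 2 incorrectly adds fractions by separately adding numerators and denominators. This is wrong. The correct method requires a common denominator: 2/3 + 1/6 = (2×6 + 1×3)/(3×6) = 15/18 = 5/6. The method used gives 3/9, which is different.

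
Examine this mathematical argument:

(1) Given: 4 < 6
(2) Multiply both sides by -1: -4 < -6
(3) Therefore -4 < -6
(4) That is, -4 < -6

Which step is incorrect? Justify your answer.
Step 2: Multiply both sides by -1: -4 < -6

Step 2 multiplies both sides by -1 but fails to reverse the inequality sign. When multiplying (or dividing) an inequality by a negative number, the direction must be reversed. Since 4 < 6, we should get -4 > -6, i.e., -4 > -6.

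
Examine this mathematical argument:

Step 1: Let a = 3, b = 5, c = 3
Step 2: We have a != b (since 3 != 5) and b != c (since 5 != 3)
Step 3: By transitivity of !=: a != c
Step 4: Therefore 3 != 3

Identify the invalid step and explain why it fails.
Step 3: By transitivity of !=: a != c

Step 3 incorrectly applies transitivity to the '!=' relation. Transitivity states: if a R b and b R c, then a R c. However, '!=' is not transitive. Counterexample: 3 != 5 and 5 != 3, but 3 = 3 (both equal 3). Transitivity holds for relations like <, <=, =, but not for !=.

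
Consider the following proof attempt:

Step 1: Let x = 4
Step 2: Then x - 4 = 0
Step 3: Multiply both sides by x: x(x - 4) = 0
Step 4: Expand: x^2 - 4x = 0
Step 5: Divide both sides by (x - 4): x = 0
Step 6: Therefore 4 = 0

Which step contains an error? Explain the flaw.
Step 5: Divide both sides by (x - 4): x = 0

Step 5 divides both sides by (x - 4). However, since x = 4, we have (x - 4) = 0. Division by zero is undefined, making this step invalid.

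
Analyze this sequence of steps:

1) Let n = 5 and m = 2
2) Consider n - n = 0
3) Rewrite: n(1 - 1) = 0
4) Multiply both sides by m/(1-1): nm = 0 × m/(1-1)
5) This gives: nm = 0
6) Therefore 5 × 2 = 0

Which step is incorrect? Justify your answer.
Step 4: Multiply both sides by m/(1-1): nm = 0 × m/(1-1)

Step 4 multiplies both sides by m/(1-1). However, 1-1 = 0, so this is multiplication by m/0, which is undefined. We cannot multiply by an undefined expression.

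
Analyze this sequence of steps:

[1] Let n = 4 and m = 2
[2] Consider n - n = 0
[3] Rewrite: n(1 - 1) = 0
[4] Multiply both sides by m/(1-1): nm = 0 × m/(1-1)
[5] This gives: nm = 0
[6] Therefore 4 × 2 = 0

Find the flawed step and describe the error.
Step 4: Multiply both sides by m/(1-1): nm = 0 × m/(1-1)

Step 4 multiplies both sides by m/(1-1). However, 1-1 = 0, so this is multiplication by m/0, which is undefined. We cannot multiply by an undefined expression.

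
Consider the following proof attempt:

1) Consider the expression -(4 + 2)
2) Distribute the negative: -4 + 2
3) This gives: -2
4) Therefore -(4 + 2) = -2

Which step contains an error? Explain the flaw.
Step 2: Distribute the negative: -4 + 2

Step 2 incorrectly distributes the negative sign. The correct distribution is -(4 + 2) = -4 - 2 = -6. The negative must be applied to both terms, not just the first. The error treats -(4 + 2) as -4 + 2, which equals -2 instead of -6.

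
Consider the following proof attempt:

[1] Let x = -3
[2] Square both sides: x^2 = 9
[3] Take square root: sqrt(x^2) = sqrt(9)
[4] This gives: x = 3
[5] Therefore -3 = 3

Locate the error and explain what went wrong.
Step 4: This gives: x = 3

Step 4 incorrectly states that sqrt(x^2) = x. The correct identity is sqrt(x^2) = |x|. Since x = -3 < 0, we have sqrt(x^2) = |-3| = 3, not x = -3.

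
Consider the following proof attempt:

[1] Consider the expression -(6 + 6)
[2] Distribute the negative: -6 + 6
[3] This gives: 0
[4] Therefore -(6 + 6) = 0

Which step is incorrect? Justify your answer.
Step 2: Distribute the negative: -6 + 6

Step 2 incorrectly distributes the negative sign. The correct distribution is -(6 + 6) = -6 - 6 = -12. The negative must be applied to both terms, not just the first. The error treats -(6 + 6) as -6 + 6, which equals 0 instead of -12.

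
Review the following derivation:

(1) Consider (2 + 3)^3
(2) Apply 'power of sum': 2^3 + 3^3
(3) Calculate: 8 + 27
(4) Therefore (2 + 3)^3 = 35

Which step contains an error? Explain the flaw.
Step 2: Apply 'power of sum': 2^3 + 3^3

Step 2 incorrectly applies a non-existent rule '(a+b)^n = a^n + b^n'. This is false in general. The correct expansion uses the binomial theorem. The actual value is (2 + 3)^3 = 5^3 = 125, not 35.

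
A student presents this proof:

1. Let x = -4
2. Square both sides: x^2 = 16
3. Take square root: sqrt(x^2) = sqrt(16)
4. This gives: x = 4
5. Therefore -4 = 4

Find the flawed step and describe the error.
Step 4: This gives: x = 4

Step 4 incorrectly states that sqrt(x^2) = x. The correct identity is sqrt(x^2) = |x|. Since x = -4 < 0, we have sqrt(x^2) = |-4| = 4, not x = -4.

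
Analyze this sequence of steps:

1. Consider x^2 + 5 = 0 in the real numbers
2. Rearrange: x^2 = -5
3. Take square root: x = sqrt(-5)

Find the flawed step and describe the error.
Step 3: Take square root: x = sqrt(-5)

Step 3 takes the square root of -5, which is negative. In the real number system, the square root of a negative number is undefined. The equation x^2 + 5 = 0 has no real solutions. Square roots of negative numbers only exist in the complex numbers.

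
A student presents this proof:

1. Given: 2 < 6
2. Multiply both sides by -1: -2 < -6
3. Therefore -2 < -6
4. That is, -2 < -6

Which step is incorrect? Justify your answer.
Step 2: Multiply both sides by -1: -2 < -6

Step 2 multiplies both sides by -1 but fails to reverse the inequality sign. When multiplying (or dividing) an inequality by a negative number, the direction must be reversed. Since 2 < 6, we should get -2 > -6, i.e., -2 > -6.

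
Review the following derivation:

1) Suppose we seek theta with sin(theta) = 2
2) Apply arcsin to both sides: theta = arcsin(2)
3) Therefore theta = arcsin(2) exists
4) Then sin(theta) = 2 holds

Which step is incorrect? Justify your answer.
Step 2: Apply arcsin to both sides: theta = arcsin(2)

Step 2 applies arcsin to 2. However, arcsin(x) is only defined for x in [-1, 1] because sin(theta) can only produce values in that range. Since |2| > 1, arcsin(2) is undefined. There is no angle whose sine equals 2.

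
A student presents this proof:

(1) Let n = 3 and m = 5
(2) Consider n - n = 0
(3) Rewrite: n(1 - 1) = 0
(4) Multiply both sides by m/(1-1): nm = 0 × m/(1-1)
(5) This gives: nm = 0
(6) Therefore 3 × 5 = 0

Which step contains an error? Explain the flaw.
Step 4: Multiply both sides by m/(1-1): nm = 0 × m/(1-1)

Step 4 multiplies both sides by m/(1-1). However, 1-1 = 0, so this is multiplication by m/0, which is undefined. We cannot multiply by an undefined expression.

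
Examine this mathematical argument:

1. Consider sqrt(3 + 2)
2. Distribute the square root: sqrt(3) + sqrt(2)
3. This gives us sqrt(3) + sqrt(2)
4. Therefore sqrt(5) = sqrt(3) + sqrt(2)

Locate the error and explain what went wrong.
Step 2: Distribute the square root: sqrt(3) + sqrt(2)

Step 2 incorrectly 'distributes' the square root over addition. The square root function does not distribute: sqrt(a + b) ≠ sqrt(a) + sqrt(b). In fact, sqrt(3 + 2) = sqrt(5) ≈ 2.2361, while sqrt(3) + sqrt(2) ≈ 3.1463.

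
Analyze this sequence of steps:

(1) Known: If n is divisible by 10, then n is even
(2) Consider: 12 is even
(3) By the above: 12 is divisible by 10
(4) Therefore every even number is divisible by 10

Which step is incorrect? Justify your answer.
Step 3: By the above: 12 is divisible by 10

Step 3 commits the fallacy of affirming the consequent. The known fact 'divisible by 10 → even' does NOT imply 'even → divisible by 10'. That would be the converse, which is false. For example, 12 is even but 12 ÷ 10 = 1.20, which is not an integer.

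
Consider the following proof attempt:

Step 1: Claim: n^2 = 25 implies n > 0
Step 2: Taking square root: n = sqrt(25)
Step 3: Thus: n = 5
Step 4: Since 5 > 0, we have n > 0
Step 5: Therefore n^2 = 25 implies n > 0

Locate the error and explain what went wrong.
Step 2: Taking square root: n = sqrt(25)

Step 2 takes the square root and assumes the positive root only. The equation n^2 = 25 actually has two solutions: n = 5 and n = -5. The proof silently assumes n > 0 without justification, then uses this assumption to conclude n > 0, which is circular. The counterexample n = -5 shows the claim is false.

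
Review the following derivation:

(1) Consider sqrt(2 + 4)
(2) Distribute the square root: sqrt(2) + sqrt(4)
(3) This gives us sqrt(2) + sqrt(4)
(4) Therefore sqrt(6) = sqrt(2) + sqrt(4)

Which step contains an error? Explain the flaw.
Step 2: Distribute the square root: sqrt(2) + sqrt(4)

Step 2 incorrectly 'distributes' the square root over addition. The square root function does not distribute: sqrt(a + b) ≠ sqrt(a) + sqrt(b). In fact, sqrt(2 + 4) = sqrt(6) ≈ 2.4495, while sqrt(2) + sqrt(4) ≈ 3.4142.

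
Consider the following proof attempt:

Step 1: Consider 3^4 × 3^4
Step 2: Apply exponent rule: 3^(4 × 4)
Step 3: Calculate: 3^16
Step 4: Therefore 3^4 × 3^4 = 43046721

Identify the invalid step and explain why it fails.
Step 2: Apply exponent rule: 3^(4 × 4)

Step 2 incorrectly states that a^b × a^c = a^(b×c). The correct rule is a^b × a^c = a^(b+c). The actual value is 3^4 × 3^4 = 3^8 = 6561, not 3^16 = 43046721.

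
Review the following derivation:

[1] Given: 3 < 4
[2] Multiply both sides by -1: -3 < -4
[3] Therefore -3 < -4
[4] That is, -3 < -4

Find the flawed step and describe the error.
Step 2: Multiply both sides by -1: -3 < -4

Step 2 multiplies both sides by -1 but fails to reverse the inequality sign. When multiplying (or dividing) an inequality by a negative number, the direction must be reversed. Since 3 < 4, we should get -3 > -4, i.e., -3 > -4.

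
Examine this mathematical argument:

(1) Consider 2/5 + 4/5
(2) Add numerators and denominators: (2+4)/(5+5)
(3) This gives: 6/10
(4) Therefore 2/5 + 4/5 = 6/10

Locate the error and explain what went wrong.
Step 2: Add numerators and denominators: (2+4)/(5+5)

Step 2 incorrectly adds fractions by separately adding numerators and denominators. This is wrong. The correct method requires a common denominator: 2/5 + 4/5 = (2×5 + 4×5)/(5×5) = 30/25 = 6/5. The method used gives 6/10, which is different.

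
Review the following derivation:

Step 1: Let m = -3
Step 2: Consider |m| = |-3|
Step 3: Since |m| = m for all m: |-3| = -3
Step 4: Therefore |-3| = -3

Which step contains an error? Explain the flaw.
Step 3: Since |m| = m for all m: |-3| = -3

Step 3 incorrectly states that |m| = m for all m. The correct definition is |m| = m when m >= 0, and |m| = -m when m < 0. Since -3 < 0, we have |-3| = -(-3) = 3, not -3.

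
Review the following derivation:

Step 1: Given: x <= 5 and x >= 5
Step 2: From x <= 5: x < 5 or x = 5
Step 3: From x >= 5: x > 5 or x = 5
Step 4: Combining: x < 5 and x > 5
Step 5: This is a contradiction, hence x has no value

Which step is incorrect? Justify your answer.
Step 4: Combining: x < 5 and x > 5

Step 4 incorrectly combines the conditions. From x <= 5 and x >= 5, the intersection is x = 5. The error treats the 'or' cases as 'and' requirements. The correct conclusion is that x = 5 is the unique solution, not that no solution exists.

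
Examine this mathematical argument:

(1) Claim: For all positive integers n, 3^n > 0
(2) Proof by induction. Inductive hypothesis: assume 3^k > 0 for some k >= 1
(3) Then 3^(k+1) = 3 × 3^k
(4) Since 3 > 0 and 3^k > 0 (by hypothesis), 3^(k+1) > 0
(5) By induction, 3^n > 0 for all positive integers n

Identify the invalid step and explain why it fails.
Step 5: By induction, 3^n > 0 for all positive integers n

Step 5 concludes the proof by induction, but no base case was ever established. A valid induction proof requires: (1) a base case proving 3^1 > 0, and (2) an inductive step showing IF 3^k > 0 THEN 3^(k+1) > 0. Steps 2-4 correctly establish the inductive step, but without the base case the conclusion in step 5 does not follow.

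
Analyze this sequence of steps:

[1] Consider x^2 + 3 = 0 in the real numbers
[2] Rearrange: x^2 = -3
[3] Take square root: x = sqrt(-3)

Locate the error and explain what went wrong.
Step 3: Take square root: x = sqrt(-3)

Step 3 takes the square root of -3, which is negative. In the real number system, the square root of a negative number is undefined. The equation x^2 + 3 = 0 has no real solutions. Square roots of negative numbers only exist in the complex numbers.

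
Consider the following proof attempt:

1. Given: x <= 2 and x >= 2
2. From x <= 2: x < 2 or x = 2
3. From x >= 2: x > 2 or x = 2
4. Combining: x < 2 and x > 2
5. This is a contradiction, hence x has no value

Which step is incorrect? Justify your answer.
Step 4: Combining: x < 2 and x > 2

Step 4 incorrectly combines the conditions. From x <= 2 and x >= 2, the intersection is x = 2. The error treats the 'or' cases as 'and' requirements. The correct conclusion is that x = 2 is the unique solution, not that no solution exists.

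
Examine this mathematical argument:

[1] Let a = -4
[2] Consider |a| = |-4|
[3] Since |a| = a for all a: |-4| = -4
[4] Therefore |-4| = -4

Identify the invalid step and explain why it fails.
Step 3: Since |a| = a for all a: |-4| = -4

Step 3 incorrectly states that |a| = a for all a. The correct definition is |a| = a when a >= 0, and |a| = -a when a < 0. Since -4 < 0, we have |-4| = -(-4) = 4, not -4.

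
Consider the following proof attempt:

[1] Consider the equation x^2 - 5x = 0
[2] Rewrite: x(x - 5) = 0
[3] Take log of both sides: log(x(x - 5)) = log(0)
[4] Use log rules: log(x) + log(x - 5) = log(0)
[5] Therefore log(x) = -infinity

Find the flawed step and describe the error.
Step 3: Take log of both sides: log(x(x - 5)) = log(0)

Step 3 takes the logarithm of both sides, resulting in log(0) on the right side. The logarithm is only defined for positive numbers; log(0) is undefined (approaches negative infinity). This operation is invalid.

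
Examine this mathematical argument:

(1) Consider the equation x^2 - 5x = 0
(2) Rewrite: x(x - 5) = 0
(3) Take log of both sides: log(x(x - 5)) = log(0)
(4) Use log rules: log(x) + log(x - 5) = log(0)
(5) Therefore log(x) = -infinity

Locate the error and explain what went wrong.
Step 3: Take log of both sides: log(x(x - 5)) = log(0)

Step 3 takes the logarithm of both sides, resulting in log(0) on the right side. The logarithm is only defined for positive numbers; log(0) is undefined (approaches negative infinity). This operation is invalid.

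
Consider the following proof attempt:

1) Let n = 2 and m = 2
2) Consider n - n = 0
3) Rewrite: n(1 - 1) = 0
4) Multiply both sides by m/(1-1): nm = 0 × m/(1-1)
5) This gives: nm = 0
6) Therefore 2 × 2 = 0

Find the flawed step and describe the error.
Step 4: Multiply both sides by m/(1-1): nm = 0 × m/(1-1)

Step 4 multiplies both sides by m/(1-1). However, 1-1 = 0, so this is multiplication by m/0, which is undefined. We cannot multiply by an undefined expression.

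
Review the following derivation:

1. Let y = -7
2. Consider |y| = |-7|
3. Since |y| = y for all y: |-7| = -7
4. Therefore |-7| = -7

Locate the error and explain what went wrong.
Step 3: Since |y| = y for all y: |-7| = -7

Step 3 incorrectly states that |y| = y for all y. The correct definition is |y| = y when y >= 0, and |y| = -y when y < 0. Since -7 < 0, we have |-7| = -(-7) = 7, not -7.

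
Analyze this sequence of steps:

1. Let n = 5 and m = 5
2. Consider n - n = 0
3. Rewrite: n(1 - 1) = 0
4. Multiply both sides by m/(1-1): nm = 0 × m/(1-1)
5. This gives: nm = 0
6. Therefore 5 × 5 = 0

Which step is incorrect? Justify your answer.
Step 4: Multiply both sides by m/(1-1): nm = 0 × m/(1-1)

Step 4 multiplies both sides by m/(1-1). However, 1-1 = 0, so this is multiplication by m/0, which is undefined. We cannot multiply by an undefined expression.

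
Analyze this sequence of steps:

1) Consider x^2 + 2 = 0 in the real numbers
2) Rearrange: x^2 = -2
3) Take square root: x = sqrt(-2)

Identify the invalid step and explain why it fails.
Step 3: Take square root: x = sqrt(-2)

Step 3 takes the square root of -2, which is negative. In the real number system, the square root of a negative number is undefined. The equation x^2 + 2 = 0 has no real solutions. Square roots of negative numbers only exist in the complex numbers.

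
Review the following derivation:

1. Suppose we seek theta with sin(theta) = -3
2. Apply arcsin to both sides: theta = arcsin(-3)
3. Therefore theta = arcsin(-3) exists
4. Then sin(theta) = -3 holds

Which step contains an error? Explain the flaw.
Step 2: Apply arcsin to both sides: theta = arcsin(-3)

Step 2 applies arcsin to -3. However, arcsin(x) is only defined for x in [-1, 1] because sin(theta) can only produce values in that range. Since |-3| > 1, arcsin(-3) is undefined. There is no angle whose sine equals -3.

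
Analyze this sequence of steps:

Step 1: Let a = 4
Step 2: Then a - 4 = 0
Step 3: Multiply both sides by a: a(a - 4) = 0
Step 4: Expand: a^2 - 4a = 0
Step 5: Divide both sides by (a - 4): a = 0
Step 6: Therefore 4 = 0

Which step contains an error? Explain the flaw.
Step 5: Divide both sides by (a - 4): a = 0

Step 5 divides both sides by (a - 4). However, since a = 4, we have (a - 4) = 0. Division by zero is undefined, making this step invalid.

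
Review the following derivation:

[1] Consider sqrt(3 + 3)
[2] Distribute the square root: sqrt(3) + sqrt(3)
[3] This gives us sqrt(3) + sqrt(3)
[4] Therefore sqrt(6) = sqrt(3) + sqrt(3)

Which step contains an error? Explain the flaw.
Step 2: Distribute the square root: sqrt(3) + sqrt(3)

Step 2 incorrectly 'distributes' the square root over addition. The square root function does not distribute: sqrt(a + b) ≠ sqrt(a) + sqrt(b). In fact, sqrt(3 + 3) = sqrt(6) ≈ 2.4495, while sqrt(3) + sqrt(3) ≈ 3.4641.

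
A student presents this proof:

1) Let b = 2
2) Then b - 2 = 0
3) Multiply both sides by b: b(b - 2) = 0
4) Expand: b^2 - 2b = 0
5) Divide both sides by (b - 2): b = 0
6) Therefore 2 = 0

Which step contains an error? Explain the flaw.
Step 5: Divide both sides by (b - 2): b = 0

Step 5 divides both sides by (b - 2). However, since b = 2, we have (b - 2) = 0. Division by zero is undefined, making this step invalid.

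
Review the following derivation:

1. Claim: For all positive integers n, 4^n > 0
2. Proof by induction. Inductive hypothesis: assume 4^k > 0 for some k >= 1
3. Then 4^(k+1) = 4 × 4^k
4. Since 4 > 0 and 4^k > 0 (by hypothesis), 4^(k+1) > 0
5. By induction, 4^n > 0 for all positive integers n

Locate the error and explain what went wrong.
Step 5: By induction, 4^n > 0 for all positive integers n

Step 5 concludes the proof by induction, but no base case was ever established. A valid induction proof requires: (1) a base case proving 4^1 > 0, and (2) an inductive step showing IF 4^k > 0 THEN 4^(k+1) > 0. Steps 2-4 correctly establish the inductive step, but without the base case the conclusion in step 5 does not follow.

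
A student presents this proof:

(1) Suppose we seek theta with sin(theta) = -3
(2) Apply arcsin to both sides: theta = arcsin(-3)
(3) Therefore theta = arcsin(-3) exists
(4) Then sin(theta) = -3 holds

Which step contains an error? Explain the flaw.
Step 2: Apply arcsin to both sides: theta = arcsin(-3)

Step 2 applies arcsin to -3. However, arcsin(x) is only defined for x in [-1, 1] because sin(theta) can only produce values in that range. Since |-3| > 1, arcsin(-3) is undefined. There is no angle whose sine equals -3.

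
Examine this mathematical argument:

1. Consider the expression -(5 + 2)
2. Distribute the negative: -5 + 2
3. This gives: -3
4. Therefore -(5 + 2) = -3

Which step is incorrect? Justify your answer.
Step 2: Distribute the negative: -5 + 2

Step 2 incorrectly distributes the negative sign. The correct distribution is -(5 + 2) = -5 - 2 = -7. The negative must be applied to both terms, not just the first. The error treats -(5 + 2) as -5 + 2, which equals -3 instead of -7.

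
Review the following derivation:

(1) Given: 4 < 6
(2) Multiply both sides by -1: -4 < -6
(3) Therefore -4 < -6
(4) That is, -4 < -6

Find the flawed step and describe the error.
Step 2: Multiply both sides by -1: -4 < -6

Step 2 multiplies both sides by -1 but fails to reverse the inequality sign. When multiplying (or dividing) an inequality by a negative number, the direction must be reversed. Since 4 < 6, we should get -4 > -6, i.e., -4 > -6.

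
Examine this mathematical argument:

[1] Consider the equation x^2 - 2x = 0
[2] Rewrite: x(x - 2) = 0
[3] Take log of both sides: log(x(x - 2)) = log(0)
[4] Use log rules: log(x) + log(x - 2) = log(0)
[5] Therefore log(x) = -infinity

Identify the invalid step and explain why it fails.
Step 3: Take log of both sides: log(x(x - 2)) = log(0)

Step 3 takes the logarithm of both sides, resulting in log(0) on the right side. The logarithm is only defined for positive numbers; log(0) is undefined (approaches negative infinity). This operation is invalid.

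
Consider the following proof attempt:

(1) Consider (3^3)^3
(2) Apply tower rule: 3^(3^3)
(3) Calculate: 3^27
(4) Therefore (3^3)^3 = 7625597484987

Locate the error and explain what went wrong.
Step 2: Apply tower rule: 3^(3^3)

Step 2 incorrectly states that (a^b)^c = a^(b^c). The correct rule is (a^b)^c = a^(b×c). The actual value is (3^3)^3 = 3^9 = 19683, not 3^27 = 7625597484987.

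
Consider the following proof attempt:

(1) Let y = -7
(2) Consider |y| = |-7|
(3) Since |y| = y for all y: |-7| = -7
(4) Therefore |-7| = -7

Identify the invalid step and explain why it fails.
Step 3: Since |y| = y for all y: |-7| = -7

Step 3 incorrectly states that |y| = y for all y. The correct definition is |y| = y when y >= 0, and |y| = -y when y < 0. Since -7 < 0, we have |-7| = -(-7) = 7, not -7.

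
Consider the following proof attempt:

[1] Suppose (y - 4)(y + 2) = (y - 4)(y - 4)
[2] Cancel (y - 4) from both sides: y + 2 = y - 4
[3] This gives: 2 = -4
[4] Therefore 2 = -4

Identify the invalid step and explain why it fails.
Step 2: Cancel (y - 4) from both sides: y + 2 = y - 4

Step 2 cancels (y - 4) from both sides. This is only valid if (y - 4) ≠ 0, i.e., y ≠ 4. When y = 4, both sides equal zero regardless of the other factors. The correct approach requires considering y = 4 as a separate case.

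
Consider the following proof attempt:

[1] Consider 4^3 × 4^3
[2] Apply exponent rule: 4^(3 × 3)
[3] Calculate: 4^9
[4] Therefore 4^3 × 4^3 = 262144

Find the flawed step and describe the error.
Step 2: Apply exponent rule: 4^(3 × 3)

Step 2 incorrectly states that a^b × a^c = a^(b×c). The correct rule is a^b × a^c = a^(b+c). The actual value is 4^3 × 4^3 = 4^6 = 4096, not 4^9 = 262144.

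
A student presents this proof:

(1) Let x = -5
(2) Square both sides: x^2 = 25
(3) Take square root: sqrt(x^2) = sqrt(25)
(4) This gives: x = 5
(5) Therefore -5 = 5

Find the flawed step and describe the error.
Step 4: This gives: x = 5

Step 4 incorrectly states that sqrt(x^2) = x. The correct identity is sqrt(x^2) = |x|. Since x = -5 < 0, we have sqrt(x^2) = |-5| = 5, not x = -5.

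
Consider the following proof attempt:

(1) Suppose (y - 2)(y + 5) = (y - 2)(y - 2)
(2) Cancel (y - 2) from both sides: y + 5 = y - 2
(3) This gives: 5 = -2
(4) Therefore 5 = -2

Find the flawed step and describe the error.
Step 2: Cancel (y - 2) from both sides: y + 5 = y - 2

Step 2 cancels (y - 2) from both sides. This is only valid if (y - 2) ≠ 0, i.e., y ≠ 2. When y = 2, both sides equal zero regardless of the other factors. The correct approach requires considering y = 2 as a separate case.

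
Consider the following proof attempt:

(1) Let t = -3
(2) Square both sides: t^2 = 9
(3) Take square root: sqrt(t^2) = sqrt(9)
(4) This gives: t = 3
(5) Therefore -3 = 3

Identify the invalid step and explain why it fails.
Step 4: This gives: t = 3

Step 4 incorrectly states that sqrt(t^2) = t. The correct identity is sqrt(t^2) = |t|. Since t = -3 < 0, we have sqrt(t^2) = |-3| = 3, not t = -3.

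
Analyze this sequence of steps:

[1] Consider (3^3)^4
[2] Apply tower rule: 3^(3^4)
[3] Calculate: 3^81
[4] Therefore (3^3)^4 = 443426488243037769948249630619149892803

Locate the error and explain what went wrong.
Step 2: Apply tower rule: 3^(3^4)

Step 2 incorrectly states that (a^b)^c = a^(b^c). The correct rule is (a^b)^c = a^(b×c). The actual value is (3^3)^4 = 3^12 = 531441, not 3^81 = 443426488243037769948249630619149892803.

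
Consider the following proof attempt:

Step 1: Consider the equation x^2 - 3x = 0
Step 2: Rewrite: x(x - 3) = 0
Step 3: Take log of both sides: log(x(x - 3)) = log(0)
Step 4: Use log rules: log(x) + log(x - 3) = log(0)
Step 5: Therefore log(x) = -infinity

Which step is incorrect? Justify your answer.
Step 3: Take log of both sides: log(x(x - 3)) = log(0)

Step 3 takes the logarithm of both sides, resulting in log(0) on the right side. The logarithm is only defined for positive numbers; log(0) is undefined (approaches negative infinity). This operation is invalid.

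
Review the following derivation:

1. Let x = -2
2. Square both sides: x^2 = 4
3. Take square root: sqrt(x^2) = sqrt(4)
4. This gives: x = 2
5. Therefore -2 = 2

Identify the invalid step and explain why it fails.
Step 4: This gives: x = 2

Step 4 incorrectly states that sqrt(x^2) = x. The correct identity is sqrt(x^2) = |x|. Since x = -2 < 0, we have sqrt(x^2) = |-2| = 2, not x = -2.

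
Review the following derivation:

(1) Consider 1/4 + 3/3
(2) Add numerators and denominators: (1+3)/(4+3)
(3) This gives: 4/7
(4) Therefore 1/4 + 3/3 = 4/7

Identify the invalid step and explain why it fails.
Step 2: Add numerators and denominators: (1+3)/(4+3)

Step 2 incorrectly adds fractions by separately adding numerators and denominators. This is wrong. The correct method requires a common denominator: 1/4 + 3/3 = (1×3 + 3×4)/(4×3) = 15/12 = 5/4. The method used gives 4/7, which is different.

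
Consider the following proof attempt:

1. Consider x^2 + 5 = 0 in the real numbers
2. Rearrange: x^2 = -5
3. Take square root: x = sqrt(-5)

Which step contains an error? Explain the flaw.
Step 3: Take square root: x = sqrt(-5)

Step 3 takes the square root of -5, which is negative. In the real number system, the square root of a negative number is undefined. The equation x^2 + 5 = 0 has no real solutions. Square roots of negative numbers only exist in the complex numbers.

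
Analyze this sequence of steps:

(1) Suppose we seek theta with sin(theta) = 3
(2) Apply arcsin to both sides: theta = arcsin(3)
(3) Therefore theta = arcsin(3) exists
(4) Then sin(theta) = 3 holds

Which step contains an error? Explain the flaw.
Step 2: Apply arcsin to both sides: theta = arcsin(3)

Step 2 applies arcsin to 3. However, arcsin(x) is only defined for x in [-1, 1] because sin(theta) can only produce values in that range. Since |3| > 1, arcsin(3) is undefined. There is no angle whose sine equals 3.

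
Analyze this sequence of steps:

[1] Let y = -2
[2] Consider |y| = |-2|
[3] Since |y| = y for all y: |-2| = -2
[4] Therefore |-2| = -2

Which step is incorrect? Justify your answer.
Step 3: Since |y| = y for all y: |-2| = -2

Step 3 incorrectly states that |y| = y for all y. The correct definition is |y| = y when y >= 0, and |y| = -y when y < 0. Since -2 < 0, we have |-2| = -(-2) = 2, not -2.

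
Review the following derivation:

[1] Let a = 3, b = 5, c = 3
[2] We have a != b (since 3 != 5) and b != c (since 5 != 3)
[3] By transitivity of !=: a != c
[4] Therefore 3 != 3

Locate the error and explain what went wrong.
Step 3: By transitivity of !=: a != c

Step 3 incorrectly applies transitivity to the '!=' relation. Transitivity states: if a R b and b R c, then a R c. However, '!=' is not transitive. Counterexample: 3 != 5 and 5 != 3, but 3 = 3 (both equal 3). Transitivity holds for relations like <, <=, =, but not for !=.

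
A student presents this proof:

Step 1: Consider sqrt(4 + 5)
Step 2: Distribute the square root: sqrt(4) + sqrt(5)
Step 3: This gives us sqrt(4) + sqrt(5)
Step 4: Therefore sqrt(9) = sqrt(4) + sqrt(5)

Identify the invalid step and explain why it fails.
Step 2: Distribute the square root: sqrt(4) + sqrt(5)

Step 2 incorrectly 'distributes' the square root over addition. The square root function does not distribute: sqrt(a + b) ≠ sqrt(a) + sqrt(b). In fact, sqrt(4 + 5) = sqrt(9) ≈ 3.0000, while sqrt(4) + sqrt(5) ≈ 4.2361.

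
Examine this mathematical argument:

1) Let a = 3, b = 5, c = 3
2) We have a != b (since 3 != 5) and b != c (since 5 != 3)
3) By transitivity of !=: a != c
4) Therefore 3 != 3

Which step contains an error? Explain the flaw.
Step 3: By transitivity of !=: a != c

Step 3 incorrectly applies transitivity to the '!=' relation. Transitivity states: if a R b and b R c, then a R c. However, '!=' is not transitive. Counterexample: 3 != 5 and 5 != 3, but 3 = 3 (both equal 3). Transitivity holds for relations like <, <=, =, but not for !=.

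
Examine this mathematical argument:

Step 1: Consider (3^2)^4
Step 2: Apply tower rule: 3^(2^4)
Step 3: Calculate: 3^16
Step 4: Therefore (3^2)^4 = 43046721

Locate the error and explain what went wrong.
Step 2: Apply tower rule: 3^(2^4)

Step 2 incorrectly states that (a^b)^c = a^(b^c). The correct rule is (a^b)^c = a^(b×c). The actual value is (3^2)^4 = 3^8 = 6561, not 3^16 = 43046721.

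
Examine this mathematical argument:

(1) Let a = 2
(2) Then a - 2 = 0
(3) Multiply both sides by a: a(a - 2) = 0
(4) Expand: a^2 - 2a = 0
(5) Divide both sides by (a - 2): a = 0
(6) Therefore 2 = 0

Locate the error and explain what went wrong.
Step 5: Divide both sides by (a - 2): a = 0

Step 5 divides both sides by (a - 2). However, since a = 2, we have (a - 2) = 0. Division by zero is undefined, making this step invalid.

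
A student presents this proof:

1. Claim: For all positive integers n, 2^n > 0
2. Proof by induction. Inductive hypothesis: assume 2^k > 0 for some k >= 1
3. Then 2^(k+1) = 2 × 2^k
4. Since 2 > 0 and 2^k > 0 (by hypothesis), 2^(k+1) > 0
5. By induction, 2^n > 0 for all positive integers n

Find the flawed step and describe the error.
Step 5: By induction, 2^n > 0 for all positive integers n

Step 5 concludes the proof by induction, but no base case was ever established. A valid induction proof requires: (1) a base case proving 2^1 > 0, and (2) an inductive step showing IF 2^k > 0 THEN 2^(k+1) > 0. Steps 2-4 correctly establish the inductive step, but without the base case the conclusion in step 5 does not follow.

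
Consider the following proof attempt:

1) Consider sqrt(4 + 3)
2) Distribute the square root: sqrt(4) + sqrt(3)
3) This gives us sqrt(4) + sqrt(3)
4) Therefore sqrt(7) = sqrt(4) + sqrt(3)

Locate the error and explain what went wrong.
Step 2: Distribute the square root: sqrt(4) + sqrt(3)

Step 2 incorrectly 'distributes' the square root over addition. The square root function does not distribute: sqrt(a + b) ≠ sqrt(a) + sqrt(b). In fact, sqrt(4 + 3) = sqrt(7) ≈ 2.6458, while sqrt(4) + sqrt(3) ≈ 3.7321.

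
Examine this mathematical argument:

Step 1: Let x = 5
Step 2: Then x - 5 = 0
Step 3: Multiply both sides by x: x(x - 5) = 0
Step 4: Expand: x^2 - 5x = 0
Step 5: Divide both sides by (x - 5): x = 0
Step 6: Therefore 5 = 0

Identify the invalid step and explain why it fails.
Step 5: Divide both sides by (x - 5): x = 0

Step 5 divides both sides by (x - 5). However, since x = 5, we have (x - 5) = 0. Division by zero is undefined, making this step invalid.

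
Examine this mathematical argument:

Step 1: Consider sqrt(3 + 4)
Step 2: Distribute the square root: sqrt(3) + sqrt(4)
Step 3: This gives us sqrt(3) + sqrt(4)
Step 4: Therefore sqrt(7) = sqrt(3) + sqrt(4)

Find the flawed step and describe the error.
Step 2: Distribute the square root: sqrt(3) + sqrt(4)

Step 2 incorrectly 'distributes' the square root over addition. The square root function does not distribute: sqrt(a + b) ≠ sqrt(a) + sqrt(b). In fact, sqrt(3 + 4) = sqrt(7) ≈ 2.6458, while sqrt(3) + sqrt(4) ≈ 3.7321.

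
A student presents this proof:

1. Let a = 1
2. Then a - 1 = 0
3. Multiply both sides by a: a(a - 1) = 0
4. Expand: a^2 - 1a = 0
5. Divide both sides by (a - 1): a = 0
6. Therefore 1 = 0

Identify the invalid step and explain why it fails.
Step 5: Divide both sides by (a - 1): a = 0

Step 5 divides both sides by (a - 1). However, since a = 1, we have (a - 1) = 0. Division by zero is undefined, making this step invalid.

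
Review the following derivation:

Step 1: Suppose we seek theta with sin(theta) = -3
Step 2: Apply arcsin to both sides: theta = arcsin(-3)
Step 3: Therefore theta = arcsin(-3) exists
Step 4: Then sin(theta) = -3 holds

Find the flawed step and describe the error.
Step 2: Apply arcsin to both sides: theta = arcsin(-3)

Step 2 applies arcsin to -3. However, arcsin(x) is only defined for x in [-1, 1] because sin(theta) can only produce values in that range. Since |-3| > 1, arcsin(-3) is undefined. There is no angle whose sine equals -3.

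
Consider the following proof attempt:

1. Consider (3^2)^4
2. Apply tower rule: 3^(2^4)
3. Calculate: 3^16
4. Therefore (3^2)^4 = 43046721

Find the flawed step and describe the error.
Step 2: Apply tower rule: 3^(2^4)

Step 2 incorrectly states that (a^b)^c = a^(b^c). The correct rule is (a^b)^c = a^(b×c). The actual value is (3^2)^4 = 3^8 = 6561, not 3^16 = 43046721.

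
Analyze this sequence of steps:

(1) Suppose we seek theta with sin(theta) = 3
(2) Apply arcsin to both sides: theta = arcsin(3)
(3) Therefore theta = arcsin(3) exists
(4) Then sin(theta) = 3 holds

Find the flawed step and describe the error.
Step 2: Apply arcsin to both sides: theta = arcsin(3)

Step 2 applies arcsin to 3. However, arcsin(x) is only defined for x in [-1, 1] because sin(theta) can only produce values in that range. Since |3| > 1, arcsin(3) is undefined. There is no angle whose sine equals 3.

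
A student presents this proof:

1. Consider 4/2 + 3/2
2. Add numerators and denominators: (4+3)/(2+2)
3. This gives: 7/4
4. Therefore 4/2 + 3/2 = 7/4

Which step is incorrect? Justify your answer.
Step 2: Add numerators and denominators: (4+3)/(2+2)

Step 2 incorrectly adds fractions by separately adding numerators and denominators. This is wrong. The correct method requires a common denominator: 4/2 + 3/2 = (4×2 + 3×2)/(2×2) = 14/4 = 7/2. The method used gives 7/4, which is different.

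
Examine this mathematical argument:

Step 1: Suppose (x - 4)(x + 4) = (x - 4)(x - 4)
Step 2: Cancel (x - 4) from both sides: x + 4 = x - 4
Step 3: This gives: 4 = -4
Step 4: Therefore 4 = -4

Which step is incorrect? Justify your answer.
Step 2: Cancel (x - 4) from both sides: x + 4 = x - 4

Step 2 cancels (x - 4) from both sides. This is only valid if (x - 4) ≠ 0, i.e., x ≠ 4. When x = 4, both sides equal zero regardless of the other factors. The correct approach requires considering x = 4 as a separate case.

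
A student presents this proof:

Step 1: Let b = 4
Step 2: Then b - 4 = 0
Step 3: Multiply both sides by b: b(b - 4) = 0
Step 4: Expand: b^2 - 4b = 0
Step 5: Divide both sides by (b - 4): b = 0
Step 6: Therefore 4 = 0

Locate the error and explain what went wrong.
Step 5: Divide both sides by (b - 4): b = 0

Step 5 divides both sides by (b - 4). However, since b = 4, we have (b - 4) = 0. Division by zero is undefined, making this step invalid.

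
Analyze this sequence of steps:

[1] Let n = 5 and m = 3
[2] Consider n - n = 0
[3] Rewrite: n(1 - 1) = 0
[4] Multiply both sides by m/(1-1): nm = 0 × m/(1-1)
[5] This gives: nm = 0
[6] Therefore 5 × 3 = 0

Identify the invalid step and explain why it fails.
Step 4: Multiply both sides by m/(1-1): nm = 0 × m/(1-1)

Step 4 multiplies both sides by m/(1-1). However, 1-1 = 0, so this is multiplication by m/0, which is undefined. We cannot multiply by an undefined expression.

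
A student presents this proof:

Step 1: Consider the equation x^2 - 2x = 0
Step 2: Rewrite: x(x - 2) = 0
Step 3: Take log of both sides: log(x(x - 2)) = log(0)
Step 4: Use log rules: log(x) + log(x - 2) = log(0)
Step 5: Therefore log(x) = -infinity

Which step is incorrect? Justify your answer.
Step 3: Take log of both sides: log(x(x - 2)) = log(0)

Step 3 takes the logarithm of both sides, resulting in log(0) on the right side. The logarithm is only defined for positive numbers; log(0) is undefined (approaches negative infinity). This operation is invalid.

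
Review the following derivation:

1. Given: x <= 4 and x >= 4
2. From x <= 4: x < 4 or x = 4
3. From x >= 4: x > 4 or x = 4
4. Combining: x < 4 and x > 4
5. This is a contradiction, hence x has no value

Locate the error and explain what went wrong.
Step 4: Combining: x < 4 and x > 4

Step 4 incorrectly combines the conditions. From x <= 4 and x >= 4, the intersection is x = 4. The error treats the 'or' cases as 'and' requirements. The correct conclusion is that x = 4 is the unique solution, not that no solution exists.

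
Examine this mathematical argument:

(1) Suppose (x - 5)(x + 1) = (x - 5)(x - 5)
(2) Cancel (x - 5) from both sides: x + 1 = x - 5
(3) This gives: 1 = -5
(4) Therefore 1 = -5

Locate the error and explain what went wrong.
Step 2: Cancel (x - 5) from both sides: x + 1 = x - 5

Step 2 cancels (x - 5) from both sides. This is only valid if (x - 5) ≠ 0, i.e., x ≠ 5. When x = 5, both sides equal zero regardless of the other factors. The correct approach requires considering x = 5 as a separate case.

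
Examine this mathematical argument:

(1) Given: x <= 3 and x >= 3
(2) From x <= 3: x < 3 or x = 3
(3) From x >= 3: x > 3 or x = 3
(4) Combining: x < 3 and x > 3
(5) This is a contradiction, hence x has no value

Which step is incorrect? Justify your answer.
Step 4: Combining: x < 3 and x > 3

Step 4 incorrectly combines the conditions. From x <= 3 and x >= 3, the intersection is x = 3. The error treats the 'or' cases as 'and' requirements. The correct conclusion is that x = 3 is the unique solution, not that no solution exists.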